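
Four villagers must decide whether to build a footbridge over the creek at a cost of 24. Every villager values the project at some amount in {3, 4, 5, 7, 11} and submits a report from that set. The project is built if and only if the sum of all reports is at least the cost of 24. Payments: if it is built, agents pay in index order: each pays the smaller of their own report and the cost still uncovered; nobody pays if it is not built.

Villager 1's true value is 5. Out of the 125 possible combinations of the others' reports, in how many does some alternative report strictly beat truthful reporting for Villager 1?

Others report (3, 7, 11): truth gives 0; report 3 gives 2 > 0. Violating.
Others report (3, 11, 7): truth gives 0; report 3 gives 2 > 0. Violating.
Others report (3, 11, 11): truth gives 0; report 3 gives 2 > 0. Violating.
Others report (4, 5, 11): truth gives 0; report 4 gives 1 > 0. Violating.
Others report (3, 3, 3): truth gives 0; no alternative beats it.
Others report (3, 3, 4): truth gives 0; no alternative beats it.
(Checking all 125 profiles: 44 have a profitable deviation, 81 do not.)

44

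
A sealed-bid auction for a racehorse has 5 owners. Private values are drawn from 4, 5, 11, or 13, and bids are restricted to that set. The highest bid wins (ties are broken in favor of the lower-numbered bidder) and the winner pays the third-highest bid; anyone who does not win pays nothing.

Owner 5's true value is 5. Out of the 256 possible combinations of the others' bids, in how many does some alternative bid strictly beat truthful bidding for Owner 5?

Others bid (4, 4, 4, 5): truth gives 0; bid 11 gives 1 > 0. Violating.
Others bid (4, 4, 4, 11): truth gives 0; bid 13 gives 1 > 0. Violating.
Others bid (4, 4, 5, 4): truth gives 0; bid 11 gives 1 > 0. Violating.
Others bid (4, 4, 11, 4): truth gives 0; bid 13 gives 1 > 0. Violating.
Others bid (4, 4, 4, 4): truth gives 1; no alternative beats it.
Others bid (4, 4, 4, 13): truth gives 0; no alternative beats it.
(Checking all 256 profiles: 8 have a profitable deviation, 248 do not.)

8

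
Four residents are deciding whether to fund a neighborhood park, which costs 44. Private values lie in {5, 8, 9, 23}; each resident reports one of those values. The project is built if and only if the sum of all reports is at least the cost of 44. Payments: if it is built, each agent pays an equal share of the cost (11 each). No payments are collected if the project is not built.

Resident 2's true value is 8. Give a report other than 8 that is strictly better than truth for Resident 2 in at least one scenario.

Suppose Resident 1 reports 5, Resident 3 reports 8 and Resident 4 reports 23.
Report 8: project built, pays 11, utility 8 - 11 = -3.
Report 5: project not built, utility 0.
So reporting 5 beats truth here (0 > -3).

5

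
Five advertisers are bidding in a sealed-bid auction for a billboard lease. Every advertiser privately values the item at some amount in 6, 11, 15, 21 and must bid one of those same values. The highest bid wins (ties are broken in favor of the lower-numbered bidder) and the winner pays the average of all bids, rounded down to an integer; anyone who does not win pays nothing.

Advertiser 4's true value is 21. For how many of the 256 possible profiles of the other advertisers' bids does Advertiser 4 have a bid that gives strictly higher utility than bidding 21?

Others bid (6, 6, 6, 6): truth gives 12; bid 11 gives 14 > 12. Violating.
Others bid (6, 6, 6, 11): truth gives 11; bid 11 gives 13 > 11. Violating.
Others bid (6, 6, 6, 15): truth gives 11; bid 15 gives 12 > 11. Violating.
Others bid (6, 6, 11, 6): truth gives 11; bid 15 gives 13 > 11. Violating.
Others bid (6, 6, 6, 21): truth gives 9; no alternative beats it.
Others bid (6, 6, 11, 21): truth gives 8; no alternative beats it.
(Checking all 256 profiles: 24 have a profitable deviation, 232 do not.)

24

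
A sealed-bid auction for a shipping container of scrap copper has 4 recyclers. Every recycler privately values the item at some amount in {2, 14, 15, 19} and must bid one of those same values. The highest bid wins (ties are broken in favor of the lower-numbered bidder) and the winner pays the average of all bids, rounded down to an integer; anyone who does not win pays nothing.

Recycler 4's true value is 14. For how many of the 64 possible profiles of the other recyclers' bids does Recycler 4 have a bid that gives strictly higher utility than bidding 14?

18

Others bid (2, 2, 14): truth gives 0; bid 15 gives 6 > 0. Violating.
Others bid (2, 2, 15): truth gives 0; bid 19 gives 5 > 0. Violating.
Others bid (2, 14, 2): truth gives 0; bid 15 gives 6 > 0. Violating.
Others bid (2, 14, 14): truth gives 0; bid 15 gives 3 > 0. Violating.
Others bid (2, 2, 2): truth gives 9; no alternative beats it.
Others bid (2, 2, 19): truth gives 0; no alternative beats it.
(Checking all 64 profiles: 18 have a profitable deviation, 46 do not.)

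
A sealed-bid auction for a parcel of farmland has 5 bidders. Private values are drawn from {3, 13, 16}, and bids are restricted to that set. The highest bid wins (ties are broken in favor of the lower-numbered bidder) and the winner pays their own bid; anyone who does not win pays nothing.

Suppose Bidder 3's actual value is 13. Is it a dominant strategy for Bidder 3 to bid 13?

Yes

Check each profile of the others' bids and compare truth against every alternative bid.
Others bid (3, 3, 3, 3): truth gives 0, best alternative gives 0.
Others bid (3, 3, 3, 13): truth gives 0, best alternative gives 0.
Others bid (3, 3, 3, 16): truth gives 0, best alternative gives 0.
Others bid (3, 3, 13, 3): truth gives 0, best alternative gives 0.
Others bid (3, 3, 13, 13): truth gives 0, best alternative gives 0.
Others bid (3, 3, 13, 16): truth gives 0, best alternative gives 0.
(Remaining 75 profiles checked similarly; truth is weakly best in each.)
In every case the truthful bid is at least as good as any alternative, so it is a dominant strategy.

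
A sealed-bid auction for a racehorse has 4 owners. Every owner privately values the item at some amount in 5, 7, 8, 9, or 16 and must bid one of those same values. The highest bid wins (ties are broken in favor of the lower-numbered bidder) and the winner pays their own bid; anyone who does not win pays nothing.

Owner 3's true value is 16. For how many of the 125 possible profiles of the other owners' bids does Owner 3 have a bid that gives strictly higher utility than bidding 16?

36

Others bid (5, 5, 5): truth gives 0; bid 7 gives 9 > 0. Violating.
Others bid (5, 5, 7): truth gives 0; bid 7 gives 9 > 0. Violating.
Others bid (5, 5, 8): truth gives 0; bid 8 gives 8 > 0. Violating.
Others bid (5, 5, 9): truth gives 0; bid 9 gives 7 > 0. Violating.
Others bid (5, 5, 16): truth gives 0; no alternative beats it.
Others bid (5, 7, 16): truth gives 0; no alternative beats it.
(Checking all 125 profiles: 36 have a profitable deviation, 89 do not.)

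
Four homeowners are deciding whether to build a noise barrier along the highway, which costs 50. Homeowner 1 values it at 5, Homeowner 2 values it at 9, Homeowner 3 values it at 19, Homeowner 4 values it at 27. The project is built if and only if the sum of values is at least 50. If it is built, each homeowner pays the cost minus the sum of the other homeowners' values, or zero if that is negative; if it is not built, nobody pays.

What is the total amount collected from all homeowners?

Total value 60 ≥ cost 50, so it is built.
Homeowner 1: others sum to 55; max(0, 50 - 55) = 0.
Homeowner 2: others sum to 51; max(0, 50 - 51) = 0.
Homeowner 3: others sum to 41; max(0, 50 - 41) = 9.
Homeowner 4: others sum to 33; max(0, 50 - 33) = 17.
Total collected = 0 + 0 + 9 + 17 = 26.

26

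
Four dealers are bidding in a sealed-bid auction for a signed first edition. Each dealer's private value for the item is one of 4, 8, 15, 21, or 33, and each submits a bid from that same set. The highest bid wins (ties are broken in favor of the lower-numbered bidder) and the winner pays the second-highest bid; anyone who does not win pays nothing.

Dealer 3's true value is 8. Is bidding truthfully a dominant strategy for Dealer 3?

Yes

Check each profile of the others' bids and compare truth against every alternative bid.
Others bid (4, 4, 4): truth gives 4, best alternative gives 4.
Others bid (4, 4, 8): truth gives 0, best alternative gives 0.
Others bid (4, 4, 15): truth gives 0, best alternative gives 0.
Others bid (4, 4, 21): truth gives 0, best alternative gives 0.
Others bid (4, 4, 33): truth gives 0, best alternative gives 0.
Others bid (4, 8, 4): truth gives 0, best alternative gives 0.
(Remaining 119 profiles checked similarly; truth is weakly best in each.)
In every case the truthful bid is at least as good as any alternative, so it is a dominant strategy.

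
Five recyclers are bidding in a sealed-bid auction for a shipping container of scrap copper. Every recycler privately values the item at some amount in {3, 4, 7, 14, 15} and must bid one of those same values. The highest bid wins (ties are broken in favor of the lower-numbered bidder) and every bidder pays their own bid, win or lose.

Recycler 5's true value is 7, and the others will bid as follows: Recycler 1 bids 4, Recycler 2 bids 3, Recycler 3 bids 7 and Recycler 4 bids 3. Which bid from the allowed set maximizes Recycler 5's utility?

Bid 3: loses but pays 3, utility -3.
Bid 4: loses but pays 4, utility -4.
Bid 7: loses but pays 7, utility -7.
Bid 14: wins, pays 14, utility 7 - 14 = -7.
Bid 15: wins, pays 15, utility 7 - 15 = -8.
The best choice is 3 with utility -3.

3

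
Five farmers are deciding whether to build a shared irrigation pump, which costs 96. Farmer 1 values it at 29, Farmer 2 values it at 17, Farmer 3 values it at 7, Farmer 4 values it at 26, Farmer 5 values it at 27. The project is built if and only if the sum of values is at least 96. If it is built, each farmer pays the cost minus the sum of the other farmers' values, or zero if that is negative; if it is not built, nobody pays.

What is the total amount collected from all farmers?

Total value 106 ≥ cost 96, so it is built.
Farmer 1: others sum to 77; max(0, 96 - 77) = 19.
Farmer 2: others sum to 89; max(0, 96 - 89) = 7.
Farmer 3: others sum to 99; max(0, 96 - 99) = 0.
Farmer 4: others sum to 80; max(0, 96 - 80) = 16.
Farmer 5: others sum to 79; max(0, 96 - 79) = 17.
Total collected = 19 + 7 + 0 + 16 + 17 = 59.

59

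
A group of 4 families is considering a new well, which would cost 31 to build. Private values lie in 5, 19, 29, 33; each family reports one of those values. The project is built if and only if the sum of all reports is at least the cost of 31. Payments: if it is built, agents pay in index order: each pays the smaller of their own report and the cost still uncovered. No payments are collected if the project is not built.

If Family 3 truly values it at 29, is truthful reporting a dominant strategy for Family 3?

No

Consider the case where Family 1 reports 5, Family 2 reports 5 and Family 4 reports 5.
Truthful report 29: project built, pays 21, utility 29 - 21 = 8.
Report 19 instead: project built, pays 19, utility 29 - 19 = 10.
Since 10 > 8, reporting 19 is strictly better here, so truthful reporting is not dominant.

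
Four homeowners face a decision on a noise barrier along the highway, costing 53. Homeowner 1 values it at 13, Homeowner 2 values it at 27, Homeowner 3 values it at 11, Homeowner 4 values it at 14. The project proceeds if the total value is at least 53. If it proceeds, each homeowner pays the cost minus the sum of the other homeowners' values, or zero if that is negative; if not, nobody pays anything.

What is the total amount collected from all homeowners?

Total value 65 ≥ cost 53, so it is built.
Homeowner 1: others sum to 52; max(0, 53 - 52) = 1.
Homeowner 2: others sum to 38; max(0, 53 - 38) = 15.
Homeowner 3: others sum to 54; max(0, 53 - 54) = 0.
Homeowner 4: others sum to 51; max(0, 53 - 51) = 2.
Total collected = 1 + 15 + 0 + 2 = 18.

18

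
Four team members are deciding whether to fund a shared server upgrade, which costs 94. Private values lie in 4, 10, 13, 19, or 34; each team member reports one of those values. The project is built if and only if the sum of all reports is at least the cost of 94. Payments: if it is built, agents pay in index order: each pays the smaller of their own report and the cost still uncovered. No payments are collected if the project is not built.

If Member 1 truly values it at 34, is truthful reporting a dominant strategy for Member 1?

Consider the case where Member 2 reports 10, Member 3 reports 34 and Member 4 reports 34.
Truthful report 34: project built, pays 34, utility 34 - 34 = 0.
Report 19 instead: project built, pays 19, utility 34 - 19 = 15.
Since 15 > 0, reporting 19 is strictly better here, so truthful reporting is not dominant.

No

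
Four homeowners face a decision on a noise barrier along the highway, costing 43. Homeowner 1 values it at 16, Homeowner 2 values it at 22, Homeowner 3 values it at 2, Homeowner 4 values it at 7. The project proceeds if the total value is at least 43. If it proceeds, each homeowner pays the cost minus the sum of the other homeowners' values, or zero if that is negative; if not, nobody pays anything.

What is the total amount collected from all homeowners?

33

Total value 47 ≥ cost 43, so it is built.
Homeowner 1: others sum to 31; max(0, 43 - 31) = 12.
Homeowner 2: others sum to 25; max(0, 43 - 25) = 18.
Homeowner 3: others sum to 45; max(0, 43 - 45) = 0.
Homeowner 4: others sum to 40; max(0, 43 - 40) = 3.
Total collected = 12 + 18 + 0 + 3 = 33.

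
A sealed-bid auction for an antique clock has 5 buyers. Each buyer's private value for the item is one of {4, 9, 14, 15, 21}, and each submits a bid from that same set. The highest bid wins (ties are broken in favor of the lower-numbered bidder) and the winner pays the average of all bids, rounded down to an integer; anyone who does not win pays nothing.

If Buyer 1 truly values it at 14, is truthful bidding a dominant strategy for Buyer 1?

No

Consider the case where Buyer 2 bids 4, Buyer 3 bids 4, Buyer 4 bids 4 and Buyer 5 bids 4.
Truthful bid 14: wins, pays 6, utility 14 - 6 = 8.
Bid 4 instead: wins, pays 4, utility 14 - 4 = 10.
Since 10 > 8, bidding 4 is strictly better here, so truthful bidding is not dominant.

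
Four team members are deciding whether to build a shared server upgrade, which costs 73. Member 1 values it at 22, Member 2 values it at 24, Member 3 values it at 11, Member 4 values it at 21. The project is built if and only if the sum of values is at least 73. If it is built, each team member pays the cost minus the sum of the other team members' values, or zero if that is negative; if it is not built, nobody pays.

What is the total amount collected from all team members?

Total value 78 ≥ cost 73, so it is built.
Member 1: others sum to 56; max(0, 73 - 56) = 17.
Member 2: others sum to 54; max(0, 73 - 54) = 19.
Member 3: others sum to 67; max(0, 73 - 67) = 6.
Member 4: others sum to 57; max(0, 73 - 57) = 16.
Total collected = 17 + 19 + 6 + 16 = 58.

58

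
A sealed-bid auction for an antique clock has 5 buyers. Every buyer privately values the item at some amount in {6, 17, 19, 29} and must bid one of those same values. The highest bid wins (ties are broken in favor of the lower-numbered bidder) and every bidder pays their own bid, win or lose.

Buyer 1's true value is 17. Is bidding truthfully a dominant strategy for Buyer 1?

Consider the case where Buyer 2 bids 6, Buyer 3 bids 6, Buyer 4 bids 6 and Buyer 5 bids 6.
Truthful bid 17: wins, pays 17, utility 17 - 17 = 0.
Bid 6 instead: wins, pays 6, utility 17 - 6 = 11.
Since 11 > 0, bidding 6 is strictly better here, so truthful bidding is not dominant.

No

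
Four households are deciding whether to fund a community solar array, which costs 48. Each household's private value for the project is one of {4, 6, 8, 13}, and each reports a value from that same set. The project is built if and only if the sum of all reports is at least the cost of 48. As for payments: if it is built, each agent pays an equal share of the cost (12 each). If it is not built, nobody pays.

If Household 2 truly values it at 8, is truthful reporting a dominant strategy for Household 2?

Yes

Check each profile of the others' reports and compare truth against every alternative report.
Others report (4, 4, 4): truth gives 0, best alternative gives 0.
Others report (4, 4, 6): truth gives 0, best alternative gives 0.
Others report (4, 4, 8): truth gives 0, best alternative gives 0.
Others report (4, 4, 13): truth gives 0, best alternative gives 0.
Others report (4, 6, 4): truth gives 0, best alternative gives 0.
Others report (4, 6, 6): truth gives 0, best alternative gives 0.
(Remaining 58 profiles checked similarly; truth is weakly best in each.)
In every case the truthful report is at least as good as any alternative, so it is a dominant strategy.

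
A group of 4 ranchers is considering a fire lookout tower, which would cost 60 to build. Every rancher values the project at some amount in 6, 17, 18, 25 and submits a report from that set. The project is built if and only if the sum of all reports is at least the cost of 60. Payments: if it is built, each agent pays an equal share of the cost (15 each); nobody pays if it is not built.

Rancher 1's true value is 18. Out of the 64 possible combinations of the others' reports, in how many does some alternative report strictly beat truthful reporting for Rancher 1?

12

Others report (6, 6, 25): truth gives 0; report 25 gives 3 > 0. Violating.
Others report (6, 17, 17): truth gives 0; report 25 gives 3 > 0. Violating.
Others report (6, 17, 18): truth gives 0; report 25 gives 3 > 0. Violating.
Others report (6, 18, 17): truth gives 0; report 25 gives 3 > 0. Violating.
Others report (6, 6, 6): truth gives 0; no alternative beats it.
Others report (6, 6, 17): truth gives 0; no alternative beats it.
(Checking all 64 profiles: 12 have a profitable deviation, 52 do not.)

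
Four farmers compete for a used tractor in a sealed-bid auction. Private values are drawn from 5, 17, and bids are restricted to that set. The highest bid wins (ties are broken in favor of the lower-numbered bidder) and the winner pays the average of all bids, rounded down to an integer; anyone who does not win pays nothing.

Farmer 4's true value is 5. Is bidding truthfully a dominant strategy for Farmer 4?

Yes

Check each profile of the others' bids and compare truth against every alternative bid.
Others bid (5, 5, 5): truth gives 0, best alternative gives -3.
Others bid (5, 5, 17): truth gives 0, best alternative gives 0.
Others bid (5, 17, 5): truth gives 0, best alternative gives 0.
Others bid (5, 17, 17): truth gives 0, best alternative gives 0.
Others bid (17, 5, 5): truth gives 0, best alternative gives 0.
Others bid (17, 5, 17): truth gives 0, best alternative gives 0.
(Remaining 2 profiles checked similarly; truth is weakly best in each.)
In every case the truthful bid is at least as good as any alternative, so it is a dominant strategy.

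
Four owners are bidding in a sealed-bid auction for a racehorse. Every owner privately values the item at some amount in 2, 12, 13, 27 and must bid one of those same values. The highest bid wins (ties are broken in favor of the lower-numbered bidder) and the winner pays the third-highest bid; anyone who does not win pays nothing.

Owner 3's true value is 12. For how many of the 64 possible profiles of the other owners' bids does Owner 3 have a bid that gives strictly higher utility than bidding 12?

Others bid (2, 2, 13): truth gives 0; bid 13 gives 10 > 0. Violating.
Others bid (2, 2, 27): truth gives 0; bid 27 gives 10 > 0. Violating.
Others bid (2, 12, 2): truth gives 0; bid 13 gives 10 > 0. Violating.
Others bid (2, 13, 2): truth gives 0; bid 27 gives 10 > 0. Violating.
Others bid (2, 2, 2): truth gives 10; no alternative beats it.
Others bid (2, 2, 12): truth gives 10; no alternative beats it.
(Checking all 64 profiles: 6 have a profitable deviation, 58 do not.)

6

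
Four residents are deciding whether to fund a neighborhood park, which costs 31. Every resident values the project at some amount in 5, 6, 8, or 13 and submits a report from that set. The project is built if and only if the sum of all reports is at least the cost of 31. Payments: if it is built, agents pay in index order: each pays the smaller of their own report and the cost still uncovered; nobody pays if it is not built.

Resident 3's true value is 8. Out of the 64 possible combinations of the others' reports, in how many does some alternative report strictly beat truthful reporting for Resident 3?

24

Others report (5, 8, 13): truth gives 0; report 5 gives 3 > 0. Violating.
Others report (5, 13, 8): truth gives 0; report 5 gives 3 > 0. Violating.
Others report (5, 13, 13): truth gives 0; report 5 gives 3 > 0. Violating.
Others report (6, 6, 13): truth gives 0; report 6 gives 2 > 0. Violating.
Others report (5, 5, 5): truth gives 0; no alternative beats it.
Others report (5, 5, 6): truth gives 0; no alternative beats it.
(Checking all 64 profiles: 24 have a profitable deviation, 40 do not.)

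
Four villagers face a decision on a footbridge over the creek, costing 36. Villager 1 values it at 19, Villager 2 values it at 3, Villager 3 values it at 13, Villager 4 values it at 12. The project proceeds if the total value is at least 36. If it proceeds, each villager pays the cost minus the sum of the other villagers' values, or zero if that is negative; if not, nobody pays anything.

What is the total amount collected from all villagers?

Total value 47 ≥ cost 36, so it is built.
Villager 1: others sum to 28; max(0, 36 - 28) = 8.
Villager 2: others sum to 44; max(0, 36 - 44) = 0.
Villager 3: others sum to 34; max(0, 36 - 34) = 2.
Villager 4: others sum to 35; max(0, 36 - 35) = 1.
Total collected = 8 + 0 + 2 + 1 = 11.

11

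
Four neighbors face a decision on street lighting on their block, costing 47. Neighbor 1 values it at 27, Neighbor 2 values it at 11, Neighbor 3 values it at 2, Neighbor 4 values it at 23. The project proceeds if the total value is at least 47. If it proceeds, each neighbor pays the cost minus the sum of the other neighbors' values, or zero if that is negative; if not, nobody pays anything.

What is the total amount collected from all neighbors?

18

Total value 63 ≥ cost 47, so it is built.
Neighbor 1: others sum to 36; max(0, 47 - 36) = 11.
Neighbor 2: others sum to 52; max(0, 47 - 52) = 0.
Neighbor 3: others sum to 61; max(0, 47 - 61) = 0.
Neighbor 4: others sum to 40; max(0, 47 - 40) = 7.
Total collected = 11 + 0 + 0 + 7 = 18.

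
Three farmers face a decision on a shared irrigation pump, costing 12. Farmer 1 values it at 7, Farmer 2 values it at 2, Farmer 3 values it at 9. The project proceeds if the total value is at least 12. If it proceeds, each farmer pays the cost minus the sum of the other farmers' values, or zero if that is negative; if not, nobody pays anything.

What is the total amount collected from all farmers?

Total value 18 ≥ cost 12, so it is built.
Farmer 1: others sum to 11; max(0, 12 - 11) = 1.
Farmer 2: others sum to 16; max(0, 12 - 16) = 0.
Farmer 3: others sum to 9; max(0, 12 - 9) = 3.
Total collected = 1 + 0 + 3 = 4.

4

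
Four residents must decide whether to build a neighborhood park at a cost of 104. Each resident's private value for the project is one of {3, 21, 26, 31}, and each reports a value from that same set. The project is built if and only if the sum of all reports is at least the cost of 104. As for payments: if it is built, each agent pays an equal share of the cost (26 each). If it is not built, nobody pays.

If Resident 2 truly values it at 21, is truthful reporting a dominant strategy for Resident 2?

No

Consider the case where Resident 1 reports 21, Resident 3 reports 31 and Resident 4 reports 31.
Truthful report 21: project built, pays 26, utility 21 - 26 = -5.
Report 3 instead: project not built, utility 0.
Since 0 > -5, reporting 3 is strictly better here, so truthful reporting is not dominant.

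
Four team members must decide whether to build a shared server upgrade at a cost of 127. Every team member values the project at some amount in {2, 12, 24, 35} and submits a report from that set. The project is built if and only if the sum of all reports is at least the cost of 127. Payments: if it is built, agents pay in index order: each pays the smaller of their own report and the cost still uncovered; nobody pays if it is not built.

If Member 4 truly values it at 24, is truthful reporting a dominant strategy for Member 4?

Check each profile of the others' reports and compare truth against every alternative report.
Others report (35, 35, 35): truth gives 2, best alternative gives 2.
Others report (2, 2, 2): truth gives 0, best alternative gives 0.
Others report (2, 2, 12): truth gives 0, best alternative gives 0.
Others report (2, 2, 24): truth gives 0, best alternative gives 0.
Others report (2, 2, 35): truth gives 0, best alternative gives 0.
Others report (2, 12, 2): truth gives 0, best alternative gives 0.
(Remaining 58 profiles checked similarly; truth is weakly best in each.)
In every case the truthful report is at least as good as any alternative, so it is a dominant strategy.

Yes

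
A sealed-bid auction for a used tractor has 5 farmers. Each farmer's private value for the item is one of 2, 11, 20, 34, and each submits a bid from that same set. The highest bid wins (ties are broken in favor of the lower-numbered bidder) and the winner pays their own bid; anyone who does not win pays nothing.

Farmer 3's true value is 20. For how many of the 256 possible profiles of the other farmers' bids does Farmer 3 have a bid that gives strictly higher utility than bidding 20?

4

Others bid (2, 2, 2, 2): truth gives 0; bid 11 gives 9 > 0. Violating.
Others bid (2, 2, 2, 11): truth gives 0; bid 11 gives 9 > 0. Violating.
Others bid (2, 2, 11, 2): truth gives 0; bid 11 gives 9 > 0. Violating.
Others bid (2, 2, 11, 11): truth gives 0; bid 11 gives 9 > 0. Violating.
Others bid (2, 2, 2, 20): truth gives 0; no alternative beats it.
Others bid (2, 2, 2, 34): truth gives 0; no alternative beats it.
(Checking all 256 profiles: 4 have a profitable deviation, 252 do not.)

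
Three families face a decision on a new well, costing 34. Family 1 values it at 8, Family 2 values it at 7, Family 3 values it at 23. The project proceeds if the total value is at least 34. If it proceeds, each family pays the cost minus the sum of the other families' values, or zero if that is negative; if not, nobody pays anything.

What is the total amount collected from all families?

Total value 38 ≥ cost 34, so it is built.
Family 1: others sum to 30; max(0, 34 - 30) = 4.
Family 2: others sum to 31; max(0, 34 - 31) = 3.
Family 3: others sum to 15; max(0, 34 - 15) = 19.
Total collected = 4 + 3 + 19 = 26.

26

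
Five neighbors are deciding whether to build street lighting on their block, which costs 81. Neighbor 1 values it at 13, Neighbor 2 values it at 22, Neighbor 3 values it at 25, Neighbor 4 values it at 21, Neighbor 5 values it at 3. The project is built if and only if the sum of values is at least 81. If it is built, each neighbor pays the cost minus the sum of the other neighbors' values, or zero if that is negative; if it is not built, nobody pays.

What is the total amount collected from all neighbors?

Total value 84 ≥ cost 81, so it is built.
Neighbor 1: others sum to 71; max(0, 81 - 71) = 10.
Neighbor 2: others sum to 62; max(0, 81 - 62) = 19.
Neighbor 3: others sum to 59; max(0, 81 - 59) = 22.
Neighbor 4: others sum to 63; max(0, 81 - 63) = 18.
Neighbor 5: others sum to 81; max(0, 81 - 81) = 0.
Total collected = 10 + 19 + 22 + 18 + 0 = 69.

69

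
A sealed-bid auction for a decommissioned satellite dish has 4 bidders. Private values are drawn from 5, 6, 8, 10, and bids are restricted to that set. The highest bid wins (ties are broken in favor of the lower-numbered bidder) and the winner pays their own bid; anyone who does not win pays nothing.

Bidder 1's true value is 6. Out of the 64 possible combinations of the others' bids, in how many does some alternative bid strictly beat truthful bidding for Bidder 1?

Others bid (5, 5, 5): truth gives 0; bid 5 gives 1 > 0. Violating.
Others bid (5, 5, 6): truth gives 0; no alternative beats it.
Others bid (5, 5, 8): truth gives 0; no alternative beats it.
(Checking all 64 profiles: 1 has a profitable deviation, 63 do not.)

1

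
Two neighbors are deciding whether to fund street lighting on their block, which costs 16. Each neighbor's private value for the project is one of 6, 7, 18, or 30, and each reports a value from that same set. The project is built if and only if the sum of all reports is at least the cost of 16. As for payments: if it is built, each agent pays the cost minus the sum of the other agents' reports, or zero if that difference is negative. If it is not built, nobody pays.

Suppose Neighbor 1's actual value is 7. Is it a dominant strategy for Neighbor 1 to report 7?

Check each profile of the others' reports and compare truth against every alternative report.
Others report (18): truth gives 7, best alternative gives 7.
Others report (30): truth gives 7, best alternative gives 7.
Others report (6): truth gives 0, best alternative gives 0.
Others report (7): truth gives 0, best alternative gives 0.
In every case the truthful report is at least as good as any alternative, so it is a dominant strategy.

Yes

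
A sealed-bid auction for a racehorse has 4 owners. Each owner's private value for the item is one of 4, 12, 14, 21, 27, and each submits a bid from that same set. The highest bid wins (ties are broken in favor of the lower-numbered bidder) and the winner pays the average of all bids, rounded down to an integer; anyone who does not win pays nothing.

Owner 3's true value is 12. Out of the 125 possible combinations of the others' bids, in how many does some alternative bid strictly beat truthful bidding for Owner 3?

Others bid (4, 4, 14): truth gives 0; bid 14 gives 3 > 0. Violating.
Others bid (4, 12, 4): truth gives 0; bid 14 gives 4 > 0. Violating.
Others bid (4, 12, 12): truth gives 0; bid 14 gives 2 > 0. Violating.
Others bid (4, 12, 14): truth gives 0; bid 14 gives 1 > 0. Violating.
Others bid (4, 4, 4): truth gives 6; no alternative beats it.
Others bid (4, 4, 12): truth gives 4; no alternative beats it.
(Checking all 125 profiles: 10 have a profitable deviation, 115 do not.)

10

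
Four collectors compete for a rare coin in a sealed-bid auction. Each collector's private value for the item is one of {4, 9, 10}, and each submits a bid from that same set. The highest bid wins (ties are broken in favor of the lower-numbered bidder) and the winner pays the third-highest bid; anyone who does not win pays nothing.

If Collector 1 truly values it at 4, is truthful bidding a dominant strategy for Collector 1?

Check each profile of the others' bids and compare truth against every alternative bid.
Others bid (4, 9, 9): truth gives 0, best alternative gives -5.
Others bid (9, 4, 9): truth gives 0, best alternative gives -5.
Others bid (9, 9, 4): truth gives 0, best alternative gives -5.
Others bid (9, 9, 9): truth gives 0, best alternative gives -5.
Others bid (4, 4, 4): truth gives 0, best alternative gives 0.
Others bid (4, 4, 9): truth gives 0, best alternative gives 0.
(Remaining 21 profiles checked similarly; truth is weakly best in each.)
In every case the truthful bid is at least as good as any alternative, so it is a dominant strategy.

Yes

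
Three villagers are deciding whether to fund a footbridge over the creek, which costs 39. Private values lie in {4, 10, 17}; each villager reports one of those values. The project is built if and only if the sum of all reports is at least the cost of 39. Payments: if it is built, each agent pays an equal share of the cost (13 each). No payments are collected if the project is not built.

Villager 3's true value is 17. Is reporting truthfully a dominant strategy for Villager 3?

Check each profile of the others' reports and compare truth against every alternative report.
Others report (10, 17): truth gives 4, best alternative gives 0.
Others report (17, 10): truth gives 4, best alternative gives 0.
Others report (17, 17): truth gives 4, best alternative gives 4.
Others report (4, 4): truth gives 0, best alternative gives 0.
Others report (4, 10): truth gives 0, best alternative gives 0.
Others report (4, 17): truth gives 0, best alternative gives 0.
(Remaining 3 profiles checked similarly; truth is weakly best in each.)
In every case the truthful report is at least as good as any alternative, so it is a dominant strategy.

Yes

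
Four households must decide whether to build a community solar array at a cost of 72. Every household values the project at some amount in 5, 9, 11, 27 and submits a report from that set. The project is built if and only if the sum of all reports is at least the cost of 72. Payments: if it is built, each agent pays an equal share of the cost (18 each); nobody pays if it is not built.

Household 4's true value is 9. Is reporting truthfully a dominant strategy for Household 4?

No

Consider the case where Household 1 reports 9, Household 2 reports 27 and Household 3 reports 27.
Truthful report 9: project built, pays 18, utility 9 - 18 = -9.
Report 5 instead: project not built, utility 0.
Since 0 > -9, reporting 5 is strictly better here, so truthful reporting is not dominant.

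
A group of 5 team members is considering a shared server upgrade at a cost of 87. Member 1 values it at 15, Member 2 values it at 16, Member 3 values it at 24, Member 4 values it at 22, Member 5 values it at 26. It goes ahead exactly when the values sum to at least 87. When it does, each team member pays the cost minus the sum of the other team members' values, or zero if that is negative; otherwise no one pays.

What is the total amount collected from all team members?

Total value 103 ≥ cost 87, so it is built.
Member 1: others sum to 88; max(0, 87 - 88) = 0.
Member 2: others sum to 87; max(0, 87 - 87) = 0.
Member 3: others sum to 79; max(0, 87 - 79) = 8.
Member 4: others sum to 81; max(0, 87 - 81) = 6.
Member 5: others sum to 77; max(0, 87 - 77) = 10.
Total collected = 0 + 0 + 8 + 6 + 10 = 24.

24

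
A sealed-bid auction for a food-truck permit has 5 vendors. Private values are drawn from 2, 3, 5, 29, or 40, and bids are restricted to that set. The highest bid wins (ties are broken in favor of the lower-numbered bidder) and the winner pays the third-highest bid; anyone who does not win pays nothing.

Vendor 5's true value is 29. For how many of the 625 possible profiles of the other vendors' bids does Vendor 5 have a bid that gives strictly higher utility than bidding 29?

108

Others bid (2, 2, 2, 29): truth gives 0; bid 40 gives 27 > 0. Violating.
Others bid (2, 2, 3, 29): truth gives 0; bid 40 gives 26 > 0. Violating.
Others bid (2, 2, 5, 29): truth gives 0; bid 40 gives 24 > 0. Violating.
Others bid (2, 2, 29, 2): truth gives 0; bid 40 gives 27 > 0. Violating.
Others bid (2, 2, 2, 2): truth gives 27; no alternative beats it.
Others bid (2, 2, 2, 3): truth gives 27; no alternative beats it.
(Checking all 625 profiles: 108 have a profitable deviation, 517 do not.)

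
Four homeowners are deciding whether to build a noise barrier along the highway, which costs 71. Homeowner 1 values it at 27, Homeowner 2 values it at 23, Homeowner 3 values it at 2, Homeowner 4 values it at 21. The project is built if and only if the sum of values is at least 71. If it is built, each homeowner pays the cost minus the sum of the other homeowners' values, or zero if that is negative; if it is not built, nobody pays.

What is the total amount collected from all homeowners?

65

Total value 73 ≥ cost 71, so it is built.
Homeowner 1: others sum to 46; max(0, 71 - 46) = 25.
Homeowner 2: others sum to 50; max(0, 71 - 50) = 21.
Homeowner 3: others sum to 71; max(0, 71 - 71) = 0.
Homeowner 4: others sum to 52; max(0, 71 - 52) = 19.
Total collected = 25 + 21 + 0 + 19 = 65.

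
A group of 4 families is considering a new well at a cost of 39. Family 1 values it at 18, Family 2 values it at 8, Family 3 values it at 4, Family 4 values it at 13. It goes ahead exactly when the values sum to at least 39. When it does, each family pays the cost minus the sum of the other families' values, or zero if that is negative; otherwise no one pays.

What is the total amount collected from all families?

Total value 43 ≥ cost 39, so it is built.
Family 1: others sum to 25; max(0, 39 - 25) = 14.
Family 2: others sum to 35; max(0, 39 - 35) = 4.
Family 3: others sum to 39; max(0, 39 - 39) = 0.
Family 4: others sum to 30; max(0, 39 - 30) = 9.
Total collected = 14 + 4 + 0 + 9 = 27.

27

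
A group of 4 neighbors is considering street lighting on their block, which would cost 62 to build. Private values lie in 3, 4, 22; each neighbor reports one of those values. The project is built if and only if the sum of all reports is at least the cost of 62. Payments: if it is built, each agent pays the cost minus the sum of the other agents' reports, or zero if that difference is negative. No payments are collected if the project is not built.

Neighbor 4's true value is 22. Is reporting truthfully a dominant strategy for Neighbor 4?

Check each profile of the others' reports and compare truth against every alternative report.
Others report (4, 22, 22): truth gives 8, best alternative gives 0.
Others report (22, 4, 22): truth gives 8, best alternative gives 0.
Others report (22, 22, 4): truth gives 8, best alternative gives 0.
Others report (3, 22, 22): truth gives 7, best alternative gives 0.
Others report (22, 3, 22): truth gives 7, best alternative gives 0.
Others report (22, 22, 3): truth gives 7, best alternative gives 0.
(Remaining 21 profiles checked similarly; truth is weakly best in each.)
In every case the truthful report is at least as good as any alternative, so it is a dominant strategy.

Yes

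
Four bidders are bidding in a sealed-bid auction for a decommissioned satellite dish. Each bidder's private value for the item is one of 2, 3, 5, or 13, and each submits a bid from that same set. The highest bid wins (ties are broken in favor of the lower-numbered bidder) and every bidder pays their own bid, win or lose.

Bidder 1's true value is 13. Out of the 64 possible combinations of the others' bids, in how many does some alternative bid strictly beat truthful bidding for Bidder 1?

Others bid (2, 2, 2): truth gives 0; bid 2 gives 11 > 0. Violating.
Others bid (2, 2, 3): truth gives 0; bid 3 gives 10 > 0. Violating.
Others bid (2, 2, 5): truth gives 0; bid 5 gives 8 > 0. Violating.
Others bid (2, 3, 2): truth gives 0; bid 3 gives 10 > 0. Violating.
Others bid (2, 2, 13): truth gives 0; no alternative beats it.
Others bid (2, 3, 13): truth gives 0; no alternative beats it.
(Checking all 64 profiles: 27 have a profitable deviation, 37 do not.)

27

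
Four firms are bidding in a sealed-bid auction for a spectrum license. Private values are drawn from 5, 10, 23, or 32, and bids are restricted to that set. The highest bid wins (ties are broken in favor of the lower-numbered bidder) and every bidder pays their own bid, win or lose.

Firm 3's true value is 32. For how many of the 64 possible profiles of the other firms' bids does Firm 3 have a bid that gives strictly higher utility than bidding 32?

40

Others bid (5, 5, 5): truth gives 0; bid 10 gives 22 > 0. Violating.
Others bid (5, 5, 10): truth gives 0; bid 10 gives 22 > 0. Violating.
Others bid (5, 5, 23): truth gives 0; bid 23 gives 9 > 0. Violating.
Others bid (5, 10, 5): truth gives 0; bid 23 gives 9 > 0. Violating.
Others bid (5, 5, 32): truth gives 0; no alternative beats it.
Others bid (5, 10, 32): truth gives 0; no alternative beats it.
(Checking all 64 profiles: 40 have a profitable deviation, 24 do not.)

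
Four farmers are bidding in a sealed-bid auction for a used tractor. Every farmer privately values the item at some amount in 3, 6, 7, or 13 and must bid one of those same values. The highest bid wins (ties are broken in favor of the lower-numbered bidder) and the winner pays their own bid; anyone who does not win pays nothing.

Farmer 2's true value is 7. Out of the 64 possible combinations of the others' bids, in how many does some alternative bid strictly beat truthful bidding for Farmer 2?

4

Others bid (3, 3, 3): truth gives 0; bid 6 gives 1 > 0. Violating.
Others bid (3, 3, 6): truth gives 0; bid 6 gives 1 > 0. Violating.
Others bid (3, 6, 3): truth gives 0; bid 6 gives 1 > 0. Violating.
Others bid (3, 6, 6): truth gives 0; bid 6 gives 1 > 0. Violating.
Others bid (3, 3, 7): truth gives 0; no alternative beats it.
Others bid (3, 3, 13): truth gives 0; no alternative beats it.
(Checking all 64 profiles: 4 have a profitable deviation, 60 do not.)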